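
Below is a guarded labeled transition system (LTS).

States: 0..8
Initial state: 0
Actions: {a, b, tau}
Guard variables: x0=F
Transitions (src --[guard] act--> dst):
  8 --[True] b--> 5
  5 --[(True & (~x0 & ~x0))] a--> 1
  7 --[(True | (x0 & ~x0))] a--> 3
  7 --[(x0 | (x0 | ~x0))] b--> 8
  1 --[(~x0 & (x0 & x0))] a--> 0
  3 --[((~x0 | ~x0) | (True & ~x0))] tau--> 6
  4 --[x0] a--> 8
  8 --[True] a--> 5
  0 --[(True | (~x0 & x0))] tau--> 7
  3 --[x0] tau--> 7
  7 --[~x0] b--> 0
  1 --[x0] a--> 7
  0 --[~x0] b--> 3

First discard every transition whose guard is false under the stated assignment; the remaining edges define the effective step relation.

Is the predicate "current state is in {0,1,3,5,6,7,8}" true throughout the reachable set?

Allowed set {0,1,3,5,6,7,8}
R = {0,1,3,5,6,7,8}
  0: ✓
  1: ✓
  3: ✓
  5: ✓
  6: ✓
  7: ✓
  8: ✓

Answer: INVARIANT HOLDS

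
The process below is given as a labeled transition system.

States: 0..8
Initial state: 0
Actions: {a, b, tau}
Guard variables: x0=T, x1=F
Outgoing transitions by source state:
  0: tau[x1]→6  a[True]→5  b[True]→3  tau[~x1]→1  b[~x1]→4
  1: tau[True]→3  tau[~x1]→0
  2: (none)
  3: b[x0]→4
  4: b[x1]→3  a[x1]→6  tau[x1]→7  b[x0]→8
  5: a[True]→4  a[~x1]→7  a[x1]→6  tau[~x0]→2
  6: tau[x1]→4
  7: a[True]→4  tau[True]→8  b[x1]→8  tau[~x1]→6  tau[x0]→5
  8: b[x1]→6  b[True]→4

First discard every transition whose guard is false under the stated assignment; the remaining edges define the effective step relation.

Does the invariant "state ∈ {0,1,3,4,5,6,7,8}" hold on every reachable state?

Safe = {0,1,3,4,5,6,7,8}
Reach set: {0,1,3,4,5,6,7,8}
  0: ✓
  1: ✓
  3: ✓
  4: ✓
  5: ✓
  6: ✓
  7: ✓
  8: ✓

Answer: INVARIANT HOLDS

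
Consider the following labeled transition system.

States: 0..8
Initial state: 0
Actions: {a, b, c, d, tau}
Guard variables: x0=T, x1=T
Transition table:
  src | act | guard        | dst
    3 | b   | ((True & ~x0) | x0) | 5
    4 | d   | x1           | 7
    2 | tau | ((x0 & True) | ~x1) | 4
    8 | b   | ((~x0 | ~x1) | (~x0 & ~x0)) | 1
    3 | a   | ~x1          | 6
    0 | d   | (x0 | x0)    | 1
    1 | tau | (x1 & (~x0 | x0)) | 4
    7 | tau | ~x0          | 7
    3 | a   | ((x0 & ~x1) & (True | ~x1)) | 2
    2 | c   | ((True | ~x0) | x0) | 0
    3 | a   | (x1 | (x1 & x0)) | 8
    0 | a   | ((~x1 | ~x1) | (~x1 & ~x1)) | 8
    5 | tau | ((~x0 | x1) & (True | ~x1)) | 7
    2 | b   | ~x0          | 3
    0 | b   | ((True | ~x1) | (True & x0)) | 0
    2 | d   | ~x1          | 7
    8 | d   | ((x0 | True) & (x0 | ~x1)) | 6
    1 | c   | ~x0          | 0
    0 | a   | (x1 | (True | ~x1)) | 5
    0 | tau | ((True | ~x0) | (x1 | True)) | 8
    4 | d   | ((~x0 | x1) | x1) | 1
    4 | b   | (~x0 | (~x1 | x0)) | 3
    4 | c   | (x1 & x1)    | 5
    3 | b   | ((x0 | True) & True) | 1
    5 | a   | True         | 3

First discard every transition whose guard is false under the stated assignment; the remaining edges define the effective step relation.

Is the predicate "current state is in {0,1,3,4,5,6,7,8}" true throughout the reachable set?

Inv-set: {0,1,3,4,5,6,7,8}
R = {0,1,3,4,5,6,7,8}
  0: ✓
  1: ✓
  3: ✓
  4: ✓
  5: ✓
  6: ✓
  7: ✓
  8: ✓

Answer: INVARIANT HOLDS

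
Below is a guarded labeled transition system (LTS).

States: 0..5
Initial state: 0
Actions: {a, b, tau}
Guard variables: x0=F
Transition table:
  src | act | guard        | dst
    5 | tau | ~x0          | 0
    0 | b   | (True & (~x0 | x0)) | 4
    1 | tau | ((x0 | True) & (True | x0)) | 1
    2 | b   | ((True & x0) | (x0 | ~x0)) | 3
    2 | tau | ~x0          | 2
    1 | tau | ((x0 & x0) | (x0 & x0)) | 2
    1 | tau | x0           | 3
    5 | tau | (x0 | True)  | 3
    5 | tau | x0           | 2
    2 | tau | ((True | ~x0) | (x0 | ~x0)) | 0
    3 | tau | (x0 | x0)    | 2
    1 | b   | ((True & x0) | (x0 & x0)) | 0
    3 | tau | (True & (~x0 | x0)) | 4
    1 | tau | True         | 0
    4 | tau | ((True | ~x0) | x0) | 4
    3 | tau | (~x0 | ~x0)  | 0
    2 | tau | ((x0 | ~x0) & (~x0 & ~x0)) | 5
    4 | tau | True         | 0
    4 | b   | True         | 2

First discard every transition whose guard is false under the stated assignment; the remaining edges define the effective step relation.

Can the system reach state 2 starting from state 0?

14 transition(s) survive guard evaluation.
depth 0: {0}
depth 1: {4}  cumulative {0,4}
depth 2: {2}  cumulative {0,2,4}
depth 3: {3,5}  cumulative {0,2,3,4,5}
Reachable = {0,2,3,4,5}
witness 2: b·b

Answer: REACHABLE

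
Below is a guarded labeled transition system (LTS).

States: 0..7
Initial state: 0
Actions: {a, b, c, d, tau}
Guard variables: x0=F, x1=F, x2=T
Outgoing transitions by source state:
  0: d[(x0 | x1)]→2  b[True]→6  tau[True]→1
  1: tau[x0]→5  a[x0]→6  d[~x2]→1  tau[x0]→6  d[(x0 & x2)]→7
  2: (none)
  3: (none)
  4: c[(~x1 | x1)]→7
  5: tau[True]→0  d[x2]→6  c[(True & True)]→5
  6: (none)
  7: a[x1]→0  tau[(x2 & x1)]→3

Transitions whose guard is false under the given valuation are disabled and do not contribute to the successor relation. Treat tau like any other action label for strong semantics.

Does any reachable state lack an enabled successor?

R = {0,1,6}
  0: b→6  tau→1  [deg 2]
  1: ∅  [STUCK]
  6: ∅  [STUCK]
witness 1: tau

Answer: DEADLOCK at state 1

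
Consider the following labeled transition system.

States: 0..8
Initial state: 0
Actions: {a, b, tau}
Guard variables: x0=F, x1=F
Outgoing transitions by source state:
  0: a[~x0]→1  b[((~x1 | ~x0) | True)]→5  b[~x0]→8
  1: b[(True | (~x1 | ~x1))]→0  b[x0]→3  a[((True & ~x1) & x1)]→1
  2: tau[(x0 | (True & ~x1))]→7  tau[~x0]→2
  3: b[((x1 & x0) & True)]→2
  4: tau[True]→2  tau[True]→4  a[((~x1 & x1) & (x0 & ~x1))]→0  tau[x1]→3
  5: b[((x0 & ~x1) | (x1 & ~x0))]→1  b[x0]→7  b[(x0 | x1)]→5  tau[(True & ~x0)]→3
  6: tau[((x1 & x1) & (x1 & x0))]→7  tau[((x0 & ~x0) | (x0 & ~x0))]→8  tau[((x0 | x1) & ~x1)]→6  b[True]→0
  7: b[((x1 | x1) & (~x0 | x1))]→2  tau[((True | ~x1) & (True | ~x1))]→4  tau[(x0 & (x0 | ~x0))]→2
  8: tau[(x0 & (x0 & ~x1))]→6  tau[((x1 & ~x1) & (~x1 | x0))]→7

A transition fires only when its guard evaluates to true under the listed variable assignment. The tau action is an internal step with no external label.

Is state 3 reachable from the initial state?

11 transition(s) survive guard evaluation.
Layer 0: {0}
Layer 1: {1,5,8}  total {0,1,5,8}
Layer 2: {3}  total {0,1,3,5,8}
Reach set: {0,1,3,5,8}
trace reaching 3: b·tau

Answer: REACHABLE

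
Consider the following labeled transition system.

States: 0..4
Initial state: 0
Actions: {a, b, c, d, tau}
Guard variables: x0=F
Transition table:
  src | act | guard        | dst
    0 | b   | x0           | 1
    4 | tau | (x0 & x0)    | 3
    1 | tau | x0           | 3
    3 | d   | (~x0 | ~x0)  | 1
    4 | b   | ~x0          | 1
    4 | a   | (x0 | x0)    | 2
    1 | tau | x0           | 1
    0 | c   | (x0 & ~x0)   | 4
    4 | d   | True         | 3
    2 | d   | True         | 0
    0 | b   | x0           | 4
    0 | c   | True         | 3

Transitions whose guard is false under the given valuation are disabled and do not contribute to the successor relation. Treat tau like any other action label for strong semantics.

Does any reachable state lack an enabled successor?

Reach set: {0,1,3}
  0: c→3  [1 out]
  1: ∅  [no exit]
  3: d→1  [1 out]
trace reaching 1: c·d

Answer: DEADLOCK at state 1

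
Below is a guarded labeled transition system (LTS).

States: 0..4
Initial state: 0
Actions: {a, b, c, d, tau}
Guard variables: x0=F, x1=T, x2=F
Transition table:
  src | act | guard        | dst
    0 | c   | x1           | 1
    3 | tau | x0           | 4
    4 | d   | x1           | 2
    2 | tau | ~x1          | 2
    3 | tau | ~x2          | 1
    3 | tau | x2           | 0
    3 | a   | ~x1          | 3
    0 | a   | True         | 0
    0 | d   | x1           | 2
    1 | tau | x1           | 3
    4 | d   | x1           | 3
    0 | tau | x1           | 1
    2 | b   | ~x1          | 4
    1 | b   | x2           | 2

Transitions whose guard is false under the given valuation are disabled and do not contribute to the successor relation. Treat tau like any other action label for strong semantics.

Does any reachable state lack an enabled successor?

Reach set: {0,1,2,3}
  0: a→0  c→1  d→2  tau→1  [4 exit(s)]
  1: tau→3  [1 exit(s)]
  2: ∅  [STUCK]
  3: tau→1  [1 exit(s)]
Path to 2: d

Answer: DEADLOCK at state 2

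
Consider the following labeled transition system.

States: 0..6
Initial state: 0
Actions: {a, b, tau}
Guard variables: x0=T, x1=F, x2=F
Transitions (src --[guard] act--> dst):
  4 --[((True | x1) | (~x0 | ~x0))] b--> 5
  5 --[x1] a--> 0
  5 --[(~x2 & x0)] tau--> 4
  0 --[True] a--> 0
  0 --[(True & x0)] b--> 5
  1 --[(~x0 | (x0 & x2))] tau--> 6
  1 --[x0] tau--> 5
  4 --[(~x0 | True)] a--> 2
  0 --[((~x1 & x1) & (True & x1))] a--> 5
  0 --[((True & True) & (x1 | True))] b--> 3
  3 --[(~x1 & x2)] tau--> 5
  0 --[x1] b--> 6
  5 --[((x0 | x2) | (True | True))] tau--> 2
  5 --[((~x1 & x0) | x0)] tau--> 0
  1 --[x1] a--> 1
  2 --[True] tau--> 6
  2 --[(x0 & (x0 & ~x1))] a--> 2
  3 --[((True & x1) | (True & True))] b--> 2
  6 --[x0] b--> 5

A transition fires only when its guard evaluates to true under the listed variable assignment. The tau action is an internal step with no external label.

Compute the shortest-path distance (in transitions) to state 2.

Answer: 2

Trace:
BFS to 2:
  Layer 0: {0}
  Layer 1: {3,5}
  Layer 2: {2,4}
depth(2)=2, e.g. b·b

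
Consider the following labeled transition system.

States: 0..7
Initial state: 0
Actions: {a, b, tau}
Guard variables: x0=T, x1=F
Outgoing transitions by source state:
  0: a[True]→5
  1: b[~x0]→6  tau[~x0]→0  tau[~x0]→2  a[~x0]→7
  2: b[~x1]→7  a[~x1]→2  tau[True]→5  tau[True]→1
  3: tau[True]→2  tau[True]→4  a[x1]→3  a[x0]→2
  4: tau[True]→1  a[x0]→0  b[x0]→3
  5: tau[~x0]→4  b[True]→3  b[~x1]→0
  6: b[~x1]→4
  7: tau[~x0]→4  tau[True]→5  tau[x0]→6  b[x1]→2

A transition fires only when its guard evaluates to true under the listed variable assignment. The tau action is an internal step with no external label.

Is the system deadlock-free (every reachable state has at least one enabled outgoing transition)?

Answer: DEADLOCK at state 1

Trace:
Reachable = {0,1,2,3,4,5,6,7}
  0: a→5  [1 exit(s)]
  1: ∅  [STUCK]
  2: a→2  b→7  tau→1  tau→5  [4 exit(s)]
  3: a→2  tau→2  tau→4  [3 exit(s)]
  4: a→0  b→3  tau→1  [3 exit(s)]
  5: b→0  b→3  [2 exit(s)]
  6: b→4  [1 exit(s)]
  7: tau→5  tau→6  [2 exit(s)]
Path to 1: a·b·tau·tau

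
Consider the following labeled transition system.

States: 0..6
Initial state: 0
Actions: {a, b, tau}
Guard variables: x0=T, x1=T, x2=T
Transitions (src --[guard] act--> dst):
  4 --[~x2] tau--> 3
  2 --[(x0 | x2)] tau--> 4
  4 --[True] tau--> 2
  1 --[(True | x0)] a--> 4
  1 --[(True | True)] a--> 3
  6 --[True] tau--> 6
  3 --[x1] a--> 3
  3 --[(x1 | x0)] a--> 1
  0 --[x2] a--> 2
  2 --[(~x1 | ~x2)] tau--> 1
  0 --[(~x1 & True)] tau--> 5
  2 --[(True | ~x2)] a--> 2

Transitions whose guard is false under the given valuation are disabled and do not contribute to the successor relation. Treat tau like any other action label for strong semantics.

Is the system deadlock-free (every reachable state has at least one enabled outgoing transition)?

Reach set: {0,2,4}
  0: a→2  [1 out]
  2: a→2  tau→4  [2 out]
  4: tau→2  [1 out]

Answer: DEADLOCK-FREE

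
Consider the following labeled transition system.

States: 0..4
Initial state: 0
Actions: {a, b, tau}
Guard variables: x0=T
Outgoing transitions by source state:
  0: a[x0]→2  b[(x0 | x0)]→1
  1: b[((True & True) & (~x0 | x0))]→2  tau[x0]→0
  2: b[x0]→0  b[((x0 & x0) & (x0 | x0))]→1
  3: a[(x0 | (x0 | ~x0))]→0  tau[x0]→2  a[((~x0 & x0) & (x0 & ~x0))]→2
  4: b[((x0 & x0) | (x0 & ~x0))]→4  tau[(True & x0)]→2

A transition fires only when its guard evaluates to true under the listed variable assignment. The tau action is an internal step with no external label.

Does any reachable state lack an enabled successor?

Answer: DEADLOCK-FREE

Analysis:
Reachable = {0,1,2}
  0: a→2  b→1  [deg 2]
  1: b→2  tau→0  [deg 2]
  2: b→0  b→1  [deg 2]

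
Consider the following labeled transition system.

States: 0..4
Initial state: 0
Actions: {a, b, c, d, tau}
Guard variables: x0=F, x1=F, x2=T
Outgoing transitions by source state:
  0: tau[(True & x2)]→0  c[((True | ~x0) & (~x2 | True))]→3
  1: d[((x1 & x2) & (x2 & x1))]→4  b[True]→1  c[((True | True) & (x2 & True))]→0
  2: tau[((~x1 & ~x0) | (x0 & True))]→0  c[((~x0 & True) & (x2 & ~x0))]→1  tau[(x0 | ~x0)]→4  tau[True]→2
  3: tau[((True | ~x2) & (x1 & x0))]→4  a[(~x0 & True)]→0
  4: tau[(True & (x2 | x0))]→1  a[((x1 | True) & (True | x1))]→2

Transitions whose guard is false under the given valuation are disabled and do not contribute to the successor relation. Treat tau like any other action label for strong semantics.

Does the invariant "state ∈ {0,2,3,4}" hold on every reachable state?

Allowed set {0,2,3,4}
Reach set: {0,3}
  0: safe
  3: safe

Answer: INVARIANT HOLDS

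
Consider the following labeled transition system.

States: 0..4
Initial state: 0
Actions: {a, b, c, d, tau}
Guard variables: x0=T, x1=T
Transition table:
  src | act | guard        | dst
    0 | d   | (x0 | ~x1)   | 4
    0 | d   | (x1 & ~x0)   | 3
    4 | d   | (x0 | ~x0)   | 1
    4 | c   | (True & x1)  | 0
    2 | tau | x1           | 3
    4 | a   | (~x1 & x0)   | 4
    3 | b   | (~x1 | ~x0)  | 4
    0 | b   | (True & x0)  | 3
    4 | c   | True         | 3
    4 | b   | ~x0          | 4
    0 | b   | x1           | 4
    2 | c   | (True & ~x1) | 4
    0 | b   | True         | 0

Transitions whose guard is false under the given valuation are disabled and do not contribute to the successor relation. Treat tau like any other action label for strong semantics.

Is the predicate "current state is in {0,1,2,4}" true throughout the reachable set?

Allowed set {0,1,2,4}
Reach set: {0,1,3,4}
  0: safe
  1: safe
  3: outside
  4: safe
counterexample path to 3: b

Answer: INVARIANT VIOLATED at state 3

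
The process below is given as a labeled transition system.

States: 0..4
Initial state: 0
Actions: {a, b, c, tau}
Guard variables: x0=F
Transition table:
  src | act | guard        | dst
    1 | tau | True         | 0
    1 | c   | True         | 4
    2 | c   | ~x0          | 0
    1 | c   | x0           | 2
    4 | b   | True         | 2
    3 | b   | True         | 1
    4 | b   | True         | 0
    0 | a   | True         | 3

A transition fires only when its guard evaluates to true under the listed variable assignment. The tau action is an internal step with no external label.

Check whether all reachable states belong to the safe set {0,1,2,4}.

Answer: INVARIANT VIOLATED at state 3

Working:
Allowed set {0,1,2,4}
R = {0,1,2,3,4}
  0: safe
  1: safe
  2: safe
  3: outside
  4: safe
reach 3 via a — violates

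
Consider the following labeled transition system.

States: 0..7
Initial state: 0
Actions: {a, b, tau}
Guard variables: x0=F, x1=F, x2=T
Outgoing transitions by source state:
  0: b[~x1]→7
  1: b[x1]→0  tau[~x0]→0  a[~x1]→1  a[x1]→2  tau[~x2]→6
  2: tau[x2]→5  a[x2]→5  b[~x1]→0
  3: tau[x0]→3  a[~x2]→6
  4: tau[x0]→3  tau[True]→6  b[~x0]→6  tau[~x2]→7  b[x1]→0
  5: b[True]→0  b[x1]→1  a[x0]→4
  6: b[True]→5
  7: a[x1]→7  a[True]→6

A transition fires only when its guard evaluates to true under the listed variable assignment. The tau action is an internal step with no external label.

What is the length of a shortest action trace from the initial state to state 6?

Layered search for 6:
  depth 0: {0}
  depth 1: {7}
  depth 2: {6}
6 enters at depth 2; path b·a

Answer: 2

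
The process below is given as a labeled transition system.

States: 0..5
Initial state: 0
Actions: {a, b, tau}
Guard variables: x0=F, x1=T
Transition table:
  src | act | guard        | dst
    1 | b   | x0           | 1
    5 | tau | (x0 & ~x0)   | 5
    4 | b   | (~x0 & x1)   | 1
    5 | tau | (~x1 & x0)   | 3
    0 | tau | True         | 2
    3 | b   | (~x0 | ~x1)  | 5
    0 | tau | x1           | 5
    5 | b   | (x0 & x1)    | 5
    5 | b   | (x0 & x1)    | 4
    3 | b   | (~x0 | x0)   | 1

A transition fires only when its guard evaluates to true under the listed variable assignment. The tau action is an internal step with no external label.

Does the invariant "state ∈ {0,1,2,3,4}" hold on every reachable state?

Safe = {0,1,2,3,4}
Reach set: {0,2,5}
  0: ✓
  2: ✓
  5: ✗ unsafe
counterexample path to 5: tau

Answer: INVARIANT VIOLATED at state 5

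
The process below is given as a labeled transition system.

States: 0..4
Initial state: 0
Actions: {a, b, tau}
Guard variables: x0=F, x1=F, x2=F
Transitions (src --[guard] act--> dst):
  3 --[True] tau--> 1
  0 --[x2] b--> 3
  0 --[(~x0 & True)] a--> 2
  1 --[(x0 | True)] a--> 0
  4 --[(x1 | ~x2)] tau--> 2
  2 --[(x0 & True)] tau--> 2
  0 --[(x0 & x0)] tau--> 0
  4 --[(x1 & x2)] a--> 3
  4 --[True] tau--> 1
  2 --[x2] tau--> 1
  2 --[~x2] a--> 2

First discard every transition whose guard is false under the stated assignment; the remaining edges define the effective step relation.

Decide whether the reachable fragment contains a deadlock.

Answer: DEADLOCK-FREE

Trace:
R = {0,2}
  0: a→2  [1 out]
  2: a→2  [1 out]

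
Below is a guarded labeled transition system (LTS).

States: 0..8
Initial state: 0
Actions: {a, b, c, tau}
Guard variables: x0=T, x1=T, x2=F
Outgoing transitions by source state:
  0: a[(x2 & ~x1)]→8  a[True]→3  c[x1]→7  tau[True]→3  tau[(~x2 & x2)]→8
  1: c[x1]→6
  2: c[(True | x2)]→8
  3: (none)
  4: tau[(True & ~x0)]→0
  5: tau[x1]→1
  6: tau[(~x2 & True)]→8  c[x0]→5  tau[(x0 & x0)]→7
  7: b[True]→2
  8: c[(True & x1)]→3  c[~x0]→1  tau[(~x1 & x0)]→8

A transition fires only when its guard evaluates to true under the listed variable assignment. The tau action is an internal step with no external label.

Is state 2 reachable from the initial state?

Guard filter leaves 11 enabled edge(s).
depth 0: {0}
depth 1: {3,7}  now seen {0,3,7}
depth 2: {2}  now seen {0,2,3,7}
depth 3: {8}  now seen {0,2,3,7,8}
R = {0,2,3,7,8}
Path to 2: c·b

Answer: REACHABLE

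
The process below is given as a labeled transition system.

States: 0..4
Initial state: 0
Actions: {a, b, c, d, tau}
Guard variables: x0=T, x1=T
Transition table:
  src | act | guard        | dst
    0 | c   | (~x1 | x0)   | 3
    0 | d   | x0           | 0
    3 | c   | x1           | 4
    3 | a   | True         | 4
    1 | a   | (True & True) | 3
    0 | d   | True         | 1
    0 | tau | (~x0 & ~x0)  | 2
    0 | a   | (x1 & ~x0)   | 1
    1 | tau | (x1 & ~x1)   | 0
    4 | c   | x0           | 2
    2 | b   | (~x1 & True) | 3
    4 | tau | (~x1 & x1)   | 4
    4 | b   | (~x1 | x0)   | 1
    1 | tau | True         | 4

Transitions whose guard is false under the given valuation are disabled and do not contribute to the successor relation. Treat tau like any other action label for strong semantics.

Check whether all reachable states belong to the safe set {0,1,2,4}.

Answer: INVARIANT VIOLATED at state 3

Trace:
Safe = {0,1,2,4}
R = {0,1,2,3,4}
  0: ok
  1: ok
  2: ok
  3: VIOLATES
  4: ok
counterexample path to 3: c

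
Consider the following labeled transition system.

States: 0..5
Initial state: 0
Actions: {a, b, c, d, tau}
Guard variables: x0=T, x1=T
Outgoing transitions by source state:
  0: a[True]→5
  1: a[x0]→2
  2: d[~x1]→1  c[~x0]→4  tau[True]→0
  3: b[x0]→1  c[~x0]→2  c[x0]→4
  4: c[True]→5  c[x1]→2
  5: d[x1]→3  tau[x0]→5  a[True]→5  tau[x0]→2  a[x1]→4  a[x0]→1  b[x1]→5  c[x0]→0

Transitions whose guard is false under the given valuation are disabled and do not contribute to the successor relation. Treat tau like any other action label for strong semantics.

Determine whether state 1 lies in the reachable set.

Answer: REACHABLE

Analysis:
Guard filter leaves 15 enabled edge(s).
Layer 0: {0}
Layer 1: {5}  total {0,5}
Layer 2: {1,2,3,4}  total {0,1,2,3,4,5}
Reach set: {0,1,2,3,4,5}
trace reaching 1: a·a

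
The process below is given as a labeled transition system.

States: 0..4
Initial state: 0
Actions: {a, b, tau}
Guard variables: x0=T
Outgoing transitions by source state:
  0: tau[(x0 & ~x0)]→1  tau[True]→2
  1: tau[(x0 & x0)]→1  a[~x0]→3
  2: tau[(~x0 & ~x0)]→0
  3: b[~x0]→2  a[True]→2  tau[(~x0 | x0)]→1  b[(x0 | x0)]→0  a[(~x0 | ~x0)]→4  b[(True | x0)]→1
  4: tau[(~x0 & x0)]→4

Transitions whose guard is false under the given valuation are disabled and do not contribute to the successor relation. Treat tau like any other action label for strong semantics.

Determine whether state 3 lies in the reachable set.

Guard filter leaves 6 enabled edge(s).
Layer 0: {0}
Layer 1: {2}  total {0,2}
R = {0,2}

Answer: UNREACHABLE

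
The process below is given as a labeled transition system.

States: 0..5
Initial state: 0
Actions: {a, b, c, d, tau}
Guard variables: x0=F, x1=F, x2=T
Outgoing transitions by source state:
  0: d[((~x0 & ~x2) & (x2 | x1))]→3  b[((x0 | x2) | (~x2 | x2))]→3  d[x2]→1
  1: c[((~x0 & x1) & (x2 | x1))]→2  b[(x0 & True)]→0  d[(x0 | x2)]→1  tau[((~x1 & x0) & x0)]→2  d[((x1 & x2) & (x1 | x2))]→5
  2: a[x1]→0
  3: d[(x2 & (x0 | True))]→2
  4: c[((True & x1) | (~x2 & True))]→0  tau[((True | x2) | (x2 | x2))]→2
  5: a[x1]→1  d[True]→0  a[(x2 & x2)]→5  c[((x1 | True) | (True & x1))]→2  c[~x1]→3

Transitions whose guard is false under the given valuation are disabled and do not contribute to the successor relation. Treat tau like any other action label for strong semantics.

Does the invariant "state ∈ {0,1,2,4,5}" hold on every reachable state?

Allowed set {0,1,2,4,5}
Reach set: {0,1,2,3}
  0: safe
  1: safe
  2: safe
  3: ✗ unsafe
counterexample path to 3: b

Answer: INVARIANT VIOLATED at state 3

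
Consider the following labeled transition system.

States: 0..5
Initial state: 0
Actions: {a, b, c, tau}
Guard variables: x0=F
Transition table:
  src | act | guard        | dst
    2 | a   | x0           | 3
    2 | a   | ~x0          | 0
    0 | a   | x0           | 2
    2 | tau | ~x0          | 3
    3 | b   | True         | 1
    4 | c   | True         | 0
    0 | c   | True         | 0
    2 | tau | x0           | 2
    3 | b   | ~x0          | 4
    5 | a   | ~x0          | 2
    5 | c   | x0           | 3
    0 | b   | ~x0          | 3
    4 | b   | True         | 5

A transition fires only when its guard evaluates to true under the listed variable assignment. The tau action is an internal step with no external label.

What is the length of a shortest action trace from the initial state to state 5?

BFS to 5:
  depth 0: {0}
  depth 1: {3}
  depth 2: {1,4}
  depth 3: {5}
5 enters at depth 3; path b·b·b

Answer: 3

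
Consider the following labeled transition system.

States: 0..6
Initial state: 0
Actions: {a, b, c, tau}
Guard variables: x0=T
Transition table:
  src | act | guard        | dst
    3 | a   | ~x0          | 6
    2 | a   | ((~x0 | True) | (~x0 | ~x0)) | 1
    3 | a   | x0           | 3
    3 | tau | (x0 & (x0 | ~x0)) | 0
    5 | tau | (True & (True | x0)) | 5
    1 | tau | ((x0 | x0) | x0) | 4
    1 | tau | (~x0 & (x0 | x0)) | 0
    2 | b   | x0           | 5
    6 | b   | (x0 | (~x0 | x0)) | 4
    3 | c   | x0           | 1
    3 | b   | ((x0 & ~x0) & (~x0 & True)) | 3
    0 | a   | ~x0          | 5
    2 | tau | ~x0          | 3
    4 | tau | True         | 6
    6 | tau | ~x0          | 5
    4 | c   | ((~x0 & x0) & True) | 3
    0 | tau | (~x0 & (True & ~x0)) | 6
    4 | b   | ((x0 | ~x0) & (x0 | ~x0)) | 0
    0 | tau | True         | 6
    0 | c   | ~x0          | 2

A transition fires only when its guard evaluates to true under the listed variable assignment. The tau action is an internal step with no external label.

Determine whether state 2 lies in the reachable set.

11 transition(s) survive guard evaluation.
Layer 0: {0}
Layer 1: {6}  cumulative {0,6}
Layer 2: {4}  cumulative {0,4,6}
Reach set: {0,4,6}

Answer: UNREACHABLE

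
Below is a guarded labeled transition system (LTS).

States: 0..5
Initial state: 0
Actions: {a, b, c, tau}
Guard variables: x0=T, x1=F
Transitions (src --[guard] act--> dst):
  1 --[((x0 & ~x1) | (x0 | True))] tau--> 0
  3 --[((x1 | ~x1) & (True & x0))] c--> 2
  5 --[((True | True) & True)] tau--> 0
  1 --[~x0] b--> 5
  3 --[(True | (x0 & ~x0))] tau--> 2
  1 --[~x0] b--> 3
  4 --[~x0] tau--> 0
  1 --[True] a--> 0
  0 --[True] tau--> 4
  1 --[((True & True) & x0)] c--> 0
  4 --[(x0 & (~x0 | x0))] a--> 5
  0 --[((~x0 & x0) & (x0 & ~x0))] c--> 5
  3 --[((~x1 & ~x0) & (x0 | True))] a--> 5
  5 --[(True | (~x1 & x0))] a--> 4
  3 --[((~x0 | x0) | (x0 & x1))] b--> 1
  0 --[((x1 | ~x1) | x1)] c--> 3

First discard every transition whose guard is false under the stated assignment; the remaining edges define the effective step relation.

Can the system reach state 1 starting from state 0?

Answer: REACHABLE

Trace:
11 transition(s) survive guard evaluation.
depth 0: {0}
depth 1: {3,4}  total {0,3,4}
depth 2: {1,2,5}  total {0,1,2,3,4,5}
Reach set: {0,1,2,3,4,5}
Path to 1: c·b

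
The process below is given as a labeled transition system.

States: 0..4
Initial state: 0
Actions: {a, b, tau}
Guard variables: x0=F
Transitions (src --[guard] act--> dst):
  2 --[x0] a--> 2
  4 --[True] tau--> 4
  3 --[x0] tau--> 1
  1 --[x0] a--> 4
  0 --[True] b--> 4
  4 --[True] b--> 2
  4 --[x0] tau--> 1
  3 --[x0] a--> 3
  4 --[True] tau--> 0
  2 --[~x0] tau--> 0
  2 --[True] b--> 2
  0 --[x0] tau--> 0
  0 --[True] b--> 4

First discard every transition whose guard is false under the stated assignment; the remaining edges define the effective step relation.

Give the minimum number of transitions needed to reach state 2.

Answer: 2

Trace:
Layered search for 2:
  Layer 0: {0}
  Layer 1: {4}
  Layer 2: {2}
depth(2)=2, e.g. b·b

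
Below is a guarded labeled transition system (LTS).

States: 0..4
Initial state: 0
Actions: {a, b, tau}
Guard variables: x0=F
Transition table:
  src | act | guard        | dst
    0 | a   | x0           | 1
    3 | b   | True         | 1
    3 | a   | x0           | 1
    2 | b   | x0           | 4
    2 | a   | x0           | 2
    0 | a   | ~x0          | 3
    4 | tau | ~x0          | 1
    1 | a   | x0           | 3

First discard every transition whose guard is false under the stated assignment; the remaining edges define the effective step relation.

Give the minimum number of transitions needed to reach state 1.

Answer: 2

Trace:
BFS to 1:
  L0 = {0}
  L1 = {3}
  L2 = {1}
first hit 1 at d=2 via a·b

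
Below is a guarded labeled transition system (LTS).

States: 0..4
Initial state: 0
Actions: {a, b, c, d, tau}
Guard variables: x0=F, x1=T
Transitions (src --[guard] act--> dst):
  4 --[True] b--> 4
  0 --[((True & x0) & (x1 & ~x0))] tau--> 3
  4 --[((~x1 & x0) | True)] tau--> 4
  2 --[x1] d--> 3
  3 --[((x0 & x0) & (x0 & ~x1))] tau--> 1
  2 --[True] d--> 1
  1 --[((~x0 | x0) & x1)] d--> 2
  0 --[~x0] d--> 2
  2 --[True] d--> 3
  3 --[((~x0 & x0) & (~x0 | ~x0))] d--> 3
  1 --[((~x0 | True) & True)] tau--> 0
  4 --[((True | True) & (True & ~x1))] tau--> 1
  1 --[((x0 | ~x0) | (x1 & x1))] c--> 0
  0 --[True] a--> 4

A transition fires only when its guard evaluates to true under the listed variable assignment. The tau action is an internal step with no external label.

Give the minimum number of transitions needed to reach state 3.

Answer: 2

Working:
BFS to 3:
  Layer 0: {0}
  Layer 1: {2,4}
  Layer 2: {1,3}
depth(3)=2, e.g. d·d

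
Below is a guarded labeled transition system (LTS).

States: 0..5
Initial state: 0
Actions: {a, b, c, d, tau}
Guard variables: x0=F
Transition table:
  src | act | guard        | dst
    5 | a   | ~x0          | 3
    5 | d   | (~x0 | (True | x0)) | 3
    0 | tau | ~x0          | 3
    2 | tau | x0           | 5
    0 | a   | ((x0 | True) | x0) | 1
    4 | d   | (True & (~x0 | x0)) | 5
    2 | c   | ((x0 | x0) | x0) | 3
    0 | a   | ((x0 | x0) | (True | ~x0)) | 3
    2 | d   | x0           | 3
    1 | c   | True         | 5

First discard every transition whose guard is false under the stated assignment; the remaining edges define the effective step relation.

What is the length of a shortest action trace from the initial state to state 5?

Layered search for 5:
  depth 0: {0}
  depth 1: {1,3}
  depth 2: {5}
first hit 5 at d=2 via a·c

Answer: 2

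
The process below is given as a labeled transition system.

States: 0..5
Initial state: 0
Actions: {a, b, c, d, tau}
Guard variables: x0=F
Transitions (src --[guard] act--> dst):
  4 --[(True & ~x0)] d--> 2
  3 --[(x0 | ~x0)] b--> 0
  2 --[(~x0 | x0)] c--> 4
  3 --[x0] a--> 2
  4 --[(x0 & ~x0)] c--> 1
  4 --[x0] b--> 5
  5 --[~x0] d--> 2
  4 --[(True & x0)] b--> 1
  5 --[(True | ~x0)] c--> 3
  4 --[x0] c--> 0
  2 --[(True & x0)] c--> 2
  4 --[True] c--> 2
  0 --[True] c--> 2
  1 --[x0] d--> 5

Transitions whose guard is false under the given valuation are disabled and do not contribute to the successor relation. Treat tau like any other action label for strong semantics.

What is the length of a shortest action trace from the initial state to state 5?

Answer: UNREACHABLE

Analysis:
Layered search for 5:
  depth 0: {0}
  depth 1: {2}
  depth 2: {4}
5 never appears.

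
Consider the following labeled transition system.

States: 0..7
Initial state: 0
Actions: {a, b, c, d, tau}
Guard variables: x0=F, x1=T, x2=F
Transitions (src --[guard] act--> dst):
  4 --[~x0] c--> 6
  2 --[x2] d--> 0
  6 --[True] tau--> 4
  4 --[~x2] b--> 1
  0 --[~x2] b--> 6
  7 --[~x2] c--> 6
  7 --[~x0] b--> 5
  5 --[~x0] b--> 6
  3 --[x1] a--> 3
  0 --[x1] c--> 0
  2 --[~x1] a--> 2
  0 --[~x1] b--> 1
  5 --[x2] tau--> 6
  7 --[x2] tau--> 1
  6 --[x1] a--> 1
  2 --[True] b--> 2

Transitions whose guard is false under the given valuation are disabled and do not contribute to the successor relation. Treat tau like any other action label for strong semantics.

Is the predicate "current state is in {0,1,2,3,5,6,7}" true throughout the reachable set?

Answer: INVARIANT VIOLATED at state 4

Analysis:
Inv-set: {0,1,2,3,5,6,7}
Reachable = {0,1,4,6}
  0: safe
  1: safe
  4: VIOLATES
  6: safe
counterexample path to 4: b·tau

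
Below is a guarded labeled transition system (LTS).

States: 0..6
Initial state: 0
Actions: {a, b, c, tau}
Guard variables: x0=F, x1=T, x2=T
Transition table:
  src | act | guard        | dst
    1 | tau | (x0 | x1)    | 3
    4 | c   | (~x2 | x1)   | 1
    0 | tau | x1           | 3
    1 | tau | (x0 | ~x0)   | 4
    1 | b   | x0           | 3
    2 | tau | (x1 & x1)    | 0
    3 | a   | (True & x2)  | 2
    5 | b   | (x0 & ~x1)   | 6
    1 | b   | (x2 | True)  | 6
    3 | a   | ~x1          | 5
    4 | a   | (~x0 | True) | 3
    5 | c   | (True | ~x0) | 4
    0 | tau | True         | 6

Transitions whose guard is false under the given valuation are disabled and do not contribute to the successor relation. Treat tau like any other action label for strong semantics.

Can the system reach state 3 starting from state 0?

Answer: REACHABLE

Analysis:
Guard filter leaves 10 enabled edge(s).
Layer 0: {0}
Layer 1: {3,6}  cumulative {0,3,6}
Layer 2: {2}  cumulative {0,2,3,6}
R = {0,2,3,6}
Path to 3: tau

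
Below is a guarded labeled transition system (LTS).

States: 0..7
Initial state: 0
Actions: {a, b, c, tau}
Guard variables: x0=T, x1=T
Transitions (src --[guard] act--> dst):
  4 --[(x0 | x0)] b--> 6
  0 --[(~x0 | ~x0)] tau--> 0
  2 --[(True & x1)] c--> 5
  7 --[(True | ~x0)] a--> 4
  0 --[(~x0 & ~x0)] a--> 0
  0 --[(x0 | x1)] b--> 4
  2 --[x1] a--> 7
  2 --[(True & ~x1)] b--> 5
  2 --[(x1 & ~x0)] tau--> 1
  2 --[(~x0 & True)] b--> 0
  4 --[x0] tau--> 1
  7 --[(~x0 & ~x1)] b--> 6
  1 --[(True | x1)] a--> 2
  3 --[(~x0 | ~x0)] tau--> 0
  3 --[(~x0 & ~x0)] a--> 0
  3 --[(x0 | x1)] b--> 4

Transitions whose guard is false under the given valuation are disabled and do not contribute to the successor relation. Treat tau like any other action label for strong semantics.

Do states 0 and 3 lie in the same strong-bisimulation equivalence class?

Compute ~ classes (split until stable):
  P[0] = {{0,1,2,3,4,5,6,7}}
  P[1] = {{0,3},{1,7},{2},{4},{5,6}}
  P[2] = {{0,3},{1},{2},{4},{5,6},{7}}
stable after 3 split(s): 6 block(s)
[0]={0,3}  [3]={0,3}

Answer: BISIMILAR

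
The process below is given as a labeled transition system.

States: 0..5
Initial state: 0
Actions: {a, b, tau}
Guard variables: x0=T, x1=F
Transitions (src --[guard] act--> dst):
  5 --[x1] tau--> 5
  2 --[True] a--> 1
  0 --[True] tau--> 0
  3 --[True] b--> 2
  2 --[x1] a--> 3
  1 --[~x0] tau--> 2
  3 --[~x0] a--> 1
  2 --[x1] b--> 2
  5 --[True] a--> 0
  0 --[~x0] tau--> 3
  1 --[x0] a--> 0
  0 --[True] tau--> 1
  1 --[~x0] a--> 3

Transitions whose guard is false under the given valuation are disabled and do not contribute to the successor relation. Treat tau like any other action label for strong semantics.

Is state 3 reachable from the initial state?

Guard filter leaves 6 enabled edge(s).
depth 0: {0}
depth 1: {1}  cumulative {0,1}
Reach set: {0,1}

Answer: UNREACHABLE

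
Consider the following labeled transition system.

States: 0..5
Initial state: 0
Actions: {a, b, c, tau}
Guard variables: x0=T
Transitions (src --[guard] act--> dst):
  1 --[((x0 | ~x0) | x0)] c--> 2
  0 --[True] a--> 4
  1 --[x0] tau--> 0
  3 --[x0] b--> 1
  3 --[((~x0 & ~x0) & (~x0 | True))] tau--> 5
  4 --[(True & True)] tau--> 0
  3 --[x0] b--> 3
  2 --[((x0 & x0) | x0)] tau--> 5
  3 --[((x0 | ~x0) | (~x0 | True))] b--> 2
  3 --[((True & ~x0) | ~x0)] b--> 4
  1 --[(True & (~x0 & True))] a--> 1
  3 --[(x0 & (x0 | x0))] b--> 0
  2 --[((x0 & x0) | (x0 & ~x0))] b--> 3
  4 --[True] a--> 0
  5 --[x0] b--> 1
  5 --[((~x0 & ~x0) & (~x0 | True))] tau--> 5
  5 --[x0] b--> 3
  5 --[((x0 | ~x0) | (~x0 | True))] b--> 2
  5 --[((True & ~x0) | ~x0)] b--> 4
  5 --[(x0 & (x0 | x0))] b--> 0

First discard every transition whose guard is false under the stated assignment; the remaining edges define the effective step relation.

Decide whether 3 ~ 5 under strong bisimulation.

Answer: BISIMILAR

Analysis:
Bisimulation quotient by refinement:
  round 0: {{0,1,2,3,4,5}}
  round 1: {{0},{1},{2},{3,5},{4}}
Fixed point at round 2; 5 class(es).
[3]={3,5}  [5]={3,5}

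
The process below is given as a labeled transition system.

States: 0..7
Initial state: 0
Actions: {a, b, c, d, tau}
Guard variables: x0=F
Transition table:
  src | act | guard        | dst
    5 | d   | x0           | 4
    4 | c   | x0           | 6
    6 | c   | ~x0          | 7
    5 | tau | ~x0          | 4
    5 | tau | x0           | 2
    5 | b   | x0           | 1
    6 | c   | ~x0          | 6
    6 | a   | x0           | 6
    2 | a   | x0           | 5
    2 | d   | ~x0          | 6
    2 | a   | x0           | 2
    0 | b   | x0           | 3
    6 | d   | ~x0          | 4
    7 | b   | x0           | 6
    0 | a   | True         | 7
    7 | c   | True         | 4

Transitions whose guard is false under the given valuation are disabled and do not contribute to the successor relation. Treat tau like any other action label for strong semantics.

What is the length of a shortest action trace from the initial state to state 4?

Answer: 2

Trace:
BFS to 4:
  L0 = {0}
  L1 = {7}
  L2 = {4}
depth(4)=2, e.g. a·c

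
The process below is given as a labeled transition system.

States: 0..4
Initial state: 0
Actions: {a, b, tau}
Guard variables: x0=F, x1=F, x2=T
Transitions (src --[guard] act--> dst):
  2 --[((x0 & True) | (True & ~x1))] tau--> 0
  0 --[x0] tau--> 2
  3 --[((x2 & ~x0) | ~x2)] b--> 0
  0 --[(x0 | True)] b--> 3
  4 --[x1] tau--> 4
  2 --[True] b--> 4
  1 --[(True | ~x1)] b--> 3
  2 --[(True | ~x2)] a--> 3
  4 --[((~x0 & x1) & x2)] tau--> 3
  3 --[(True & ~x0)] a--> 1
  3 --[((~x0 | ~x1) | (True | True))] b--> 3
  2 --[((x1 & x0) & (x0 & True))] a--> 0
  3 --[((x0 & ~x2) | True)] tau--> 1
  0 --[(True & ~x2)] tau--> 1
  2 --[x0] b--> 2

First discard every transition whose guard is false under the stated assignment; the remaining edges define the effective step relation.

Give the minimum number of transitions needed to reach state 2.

BFS to 2:
  Layer 0: {0}
  Layer 1: {3}
  Layer 2: {1}
2 never appears.

Answer: UNREACHABLE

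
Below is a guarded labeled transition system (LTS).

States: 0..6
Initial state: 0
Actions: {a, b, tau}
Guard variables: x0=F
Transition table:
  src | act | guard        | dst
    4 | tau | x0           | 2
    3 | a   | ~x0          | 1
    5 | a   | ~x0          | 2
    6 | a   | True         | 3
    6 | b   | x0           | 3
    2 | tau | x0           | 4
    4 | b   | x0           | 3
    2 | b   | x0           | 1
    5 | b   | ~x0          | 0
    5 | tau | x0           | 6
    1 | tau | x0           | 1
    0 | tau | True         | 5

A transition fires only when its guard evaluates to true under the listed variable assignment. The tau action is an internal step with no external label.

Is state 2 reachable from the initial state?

5 transition(s) survive guard evaluation.
Layer 0: {0}
Layer 1: {5}  total {0,5}
Layer 2: {2}  total {0,2,5}
R = {0,2,5}
witness 2: tau·a

Answer: REACHABLE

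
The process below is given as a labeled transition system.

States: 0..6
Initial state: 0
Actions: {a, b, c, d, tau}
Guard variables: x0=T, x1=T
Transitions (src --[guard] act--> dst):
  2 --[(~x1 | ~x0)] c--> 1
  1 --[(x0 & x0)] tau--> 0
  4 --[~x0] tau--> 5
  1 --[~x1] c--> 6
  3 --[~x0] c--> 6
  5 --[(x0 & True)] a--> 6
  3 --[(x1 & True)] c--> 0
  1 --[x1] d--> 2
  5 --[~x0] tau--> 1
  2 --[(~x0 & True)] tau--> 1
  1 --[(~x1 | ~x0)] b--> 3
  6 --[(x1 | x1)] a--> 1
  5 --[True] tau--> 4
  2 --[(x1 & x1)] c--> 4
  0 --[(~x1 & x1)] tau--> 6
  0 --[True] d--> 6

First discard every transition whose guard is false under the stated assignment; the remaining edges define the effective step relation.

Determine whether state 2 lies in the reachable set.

Answer: REACHABLE

Analysis:
Guard filter leaves 8 enabled edge(s).
depth 0: {0}
depth 1: {6}  total {0,6}
depth 2: {1}  total {0,1,6}
depth 3: {2}  total {0,1,2,6}
depth 4: {4}  total {0,1,2,4,6}
Reachable = {0,1,2,4,6}
witness 2: d·a·d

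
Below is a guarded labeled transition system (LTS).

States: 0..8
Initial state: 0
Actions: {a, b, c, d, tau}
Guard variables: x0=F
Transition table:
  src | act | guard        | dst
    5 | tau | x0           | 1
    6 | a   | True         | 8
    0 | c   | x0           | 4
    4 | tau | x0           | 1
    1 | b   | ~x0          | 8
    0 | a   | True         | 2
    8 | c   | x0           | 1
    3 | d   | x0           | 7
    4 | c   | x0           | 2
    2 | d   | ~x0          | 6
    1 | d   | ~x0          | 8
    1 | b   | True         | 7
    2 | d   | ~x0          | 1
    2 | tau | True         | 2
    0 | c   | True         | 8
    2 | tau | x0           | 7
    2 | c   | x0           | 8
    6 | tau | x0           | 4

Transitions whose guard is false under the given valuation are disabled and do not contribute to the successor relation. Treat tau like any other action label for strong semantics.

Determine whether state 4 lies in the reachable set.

After dropping false guards: 9 live edges.
Layer 0: {0}
Layer 1: {2,8}  now seen {0,2,8}
Layer 2: {1,6}  now seen {0,1,2,6,8}
Layer 3: {7}  now seen {0,1,2,6,7,8}
Reachable = {0,1,2,6,7,8}

Answer: UNREACHABLE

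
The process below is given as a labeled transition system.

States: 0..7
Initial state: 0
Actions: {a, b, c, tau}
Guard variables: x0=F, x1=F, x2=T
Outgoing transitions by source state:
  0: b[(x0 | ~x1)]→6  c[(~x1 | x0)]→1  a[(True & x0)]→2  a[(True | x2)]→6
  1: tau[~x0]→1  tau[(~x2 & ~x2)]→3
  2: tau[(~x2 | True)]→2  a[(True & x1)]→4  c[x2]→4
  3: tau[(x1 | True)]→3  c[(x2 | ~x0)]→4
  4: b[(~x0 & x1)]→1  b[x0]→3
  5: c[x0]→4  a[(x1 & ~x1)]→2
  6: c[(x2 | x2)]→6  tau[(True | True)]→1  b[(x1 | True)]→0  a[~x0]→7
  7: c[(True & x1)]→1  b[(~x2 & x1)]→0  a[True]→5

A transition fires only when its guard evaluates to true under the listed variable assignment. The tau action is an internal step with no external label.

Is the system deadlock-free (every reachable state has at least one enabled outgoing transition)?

Answer: DEADLOCK at state 5

Analysis:
R = {0,1,5,6,7}
  0: a→6  b→6  c→1  [3 exit(s)]
  1: tau→1  [1 exit(s)]
  5: ∅  [no exit]
  6: a→7  b→0  c→6  tau→1  [4 exit(s)]
  7: a→5  [1 exit(s)]
Path to 5: b·a·a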